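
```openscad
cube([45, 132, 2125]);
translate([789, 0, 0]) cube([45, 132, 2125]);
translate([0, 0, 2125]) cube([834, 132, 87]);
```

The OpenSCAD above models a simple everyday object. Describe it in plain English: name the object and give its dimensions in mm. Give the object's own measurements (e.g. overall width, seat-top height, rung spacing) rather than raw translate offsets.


A door frame. The clear opening is 744 mm wide and 2125 mm high. Two 45 mm wide jambs, 132 mm deep, stand either side of the opening from the floor to the top of the opening. A 87 mm thick head sits across the top of both jambs, spanning the full outside width of the frame.


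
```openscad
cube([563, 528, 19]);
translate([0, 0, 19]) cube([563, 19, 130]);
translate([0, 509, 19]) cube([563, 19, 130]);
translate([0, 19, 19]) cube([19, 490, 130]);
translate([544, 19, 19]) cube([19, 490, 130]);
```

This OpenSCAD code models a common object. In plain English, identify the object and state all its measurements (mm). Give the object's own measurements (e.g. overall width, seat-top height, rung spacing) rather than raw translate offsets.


An open-topped rectangular box: outside dimensions 563×528×149 mm, with a uniform wall and base thickness of 19 mm. The base is a full 563×528 slab on the floor; four walls sit on top of the base. The front and back walls (the −y and +y sides) span the full width; the two side walls fit between them.


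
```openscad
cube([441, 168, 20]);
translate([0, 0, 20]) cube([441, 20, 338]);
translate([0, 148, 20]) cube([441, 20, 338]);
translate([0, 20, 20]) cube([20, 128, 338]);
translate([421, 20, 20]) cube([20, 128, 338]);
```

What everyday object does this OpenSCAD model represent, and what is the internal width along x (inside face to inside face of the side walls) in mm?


An open box. The internal width is 401 mm.

A 441×168 base slab with four walls standing on it — an open box. The base is 441 mm wide and the walls are 20 mm thick, so the internal width is 441 − 2 × 20 = 401 mm.


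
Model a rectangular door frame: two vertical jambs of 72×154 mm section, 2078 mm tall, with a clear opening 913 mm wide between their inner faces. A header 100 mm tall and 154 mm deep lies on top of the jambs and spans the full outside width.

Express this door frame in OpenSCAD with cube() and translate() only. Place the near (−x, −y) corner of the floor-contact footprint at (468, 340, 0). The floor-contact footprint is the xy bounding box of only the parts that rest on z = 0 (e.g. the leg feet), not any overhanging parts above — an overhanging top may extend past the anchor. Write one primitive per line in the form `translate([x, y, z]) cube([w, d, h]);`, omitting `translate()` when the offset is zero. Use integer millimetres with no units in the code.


translate([468, 340, 0]) cube([72, 154, 2078]);
translate([1453, 340, 0]) cube([72, 154, 2078]);
translate([468, 340, 2078]) cube([1057, 154, 100]);


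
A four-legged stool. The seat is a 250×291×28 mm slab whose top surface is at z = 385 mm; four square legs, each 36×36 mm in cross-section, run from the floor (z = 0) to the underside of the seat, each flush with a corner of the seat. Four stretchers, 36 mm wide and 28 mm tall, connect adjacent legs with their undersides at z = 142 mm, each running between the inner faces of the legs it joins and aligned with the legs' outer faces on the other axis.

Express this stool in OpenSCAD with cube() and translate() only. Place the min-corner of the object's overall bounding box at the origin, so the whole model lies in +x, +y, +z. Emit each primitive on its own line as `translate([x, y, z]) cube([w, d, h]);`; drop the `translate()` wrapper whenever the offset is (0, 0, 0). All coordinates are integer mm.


translate([0, 0, 357]) cube([250, 291, 28]);
cube([36, 36, 357]);
translate([214, 0, 0]) cube([36, 36, 357]);
translate([0, 255, 0]) cube([36, 36, 357]);
translate([214, 255, 0]) cube([36, 36, 357]);
translate([36, 0, 142]) cube([178, 36, 28]);
translate([36, 255, 142]) cube([178, 36, 28]);
translate([0, 36, 142]) cube([36, 219, 28]);
translate([214, 36, 142]) cube([36, 219, 28]);


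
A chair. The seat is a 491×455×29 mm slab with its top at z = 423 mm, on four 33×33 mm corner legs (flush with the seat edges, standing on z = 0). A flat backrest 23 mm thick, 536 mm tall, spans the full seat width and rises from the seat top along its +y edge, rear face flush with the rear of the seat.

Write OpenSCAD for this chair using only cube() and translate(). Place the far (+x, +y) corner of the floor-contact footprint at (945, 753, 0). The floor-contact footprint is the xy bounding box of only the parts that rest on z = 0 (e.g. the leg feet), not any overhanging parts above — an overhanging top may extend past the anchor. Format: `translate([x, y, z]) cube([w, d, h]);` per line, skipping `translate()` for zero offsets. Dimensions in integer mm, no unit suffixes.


translate([454, 298, 394]) cube([491, 455, 29]);
translate([454, 298, 0]) cube([33, 33, 394]);
translate([912, 298, 0]) cube([33, 33, 394]);
translate([454, 720, 0]) cube([33, 33, 394]);
translate([912, 720, 0]) cube([33, 33, 394]);
translate([454, 730, 423]) cube([491, 23, 536]);


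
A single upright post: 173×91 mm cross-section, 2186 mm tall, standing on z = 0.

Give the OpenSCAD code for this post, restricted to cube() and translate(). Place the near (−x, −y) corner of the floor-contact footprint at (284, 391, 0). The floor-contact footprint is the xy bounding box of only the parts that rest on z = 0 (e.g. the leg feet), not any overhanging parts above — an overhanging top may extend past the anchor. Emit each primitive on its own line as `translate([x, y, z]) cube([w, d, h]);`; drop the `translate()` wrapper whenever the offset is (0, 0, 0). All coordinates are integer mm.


translate([284, 391, 0]) cube([173, 91, 2186]);


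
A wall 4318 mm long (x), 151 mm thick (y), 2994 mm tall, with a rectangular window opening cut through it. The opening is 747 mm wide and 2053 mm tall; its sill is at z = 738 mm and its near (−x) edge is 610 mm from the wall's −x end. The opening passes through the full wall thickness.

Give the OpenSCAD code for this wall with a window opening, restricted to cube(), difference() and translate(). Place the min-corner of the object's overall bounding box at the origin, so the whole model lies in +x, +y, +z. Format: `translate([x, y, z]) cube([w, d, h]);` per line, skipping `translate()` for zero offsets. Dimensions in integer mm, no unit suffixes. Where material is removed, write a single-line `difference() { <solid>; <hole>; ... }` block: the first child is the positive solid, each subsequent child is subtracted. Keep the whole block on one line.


difference() { cube([4318, 151, 2994]); translate([610, 0, 738]) cube([747, 151, 2053]); }


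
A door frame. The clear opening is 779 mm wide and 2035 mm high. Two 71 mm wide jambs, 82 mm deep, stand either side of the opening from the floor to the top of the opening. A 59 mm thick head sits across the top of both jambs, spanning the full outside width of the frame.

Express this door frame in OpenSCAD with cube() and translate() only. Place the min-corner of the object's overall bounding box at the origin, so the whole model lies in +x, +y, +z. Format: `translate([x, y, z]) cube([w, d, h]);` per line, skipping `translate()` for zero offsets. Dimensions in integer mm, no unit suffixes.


cube([71, 82, 2035]);
translate([850, 0, 0]) cube([71, 82, 2035]);
translate([0, 0, 2035]) cube([921, 82, 59]);


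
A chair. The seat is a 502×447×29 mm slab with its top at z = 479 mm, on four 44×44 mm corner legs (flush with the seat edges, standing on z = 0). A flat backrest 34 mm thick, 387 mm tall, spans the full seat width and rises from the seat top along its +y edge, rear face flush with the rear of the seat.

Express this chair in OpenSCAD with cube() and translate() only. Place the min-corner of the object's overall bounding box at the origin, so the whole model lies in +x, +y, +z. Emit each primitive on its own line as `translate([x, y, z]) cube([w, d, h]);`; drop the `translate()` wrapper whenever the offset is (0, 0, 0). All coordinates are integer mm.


translate([0, 0, 450]) cube([502, 447, 29]);
cube([44, 44, 450]);
translate([458, 0, 0]) cube([44, 44, 450]);
translate([0, 403, 0]) cube([44, 44, 450]);
translate([458, 403, 0]) cube([44, 44, 450]);
translate([0, 413, 479]) cube([502, 34, 387]);


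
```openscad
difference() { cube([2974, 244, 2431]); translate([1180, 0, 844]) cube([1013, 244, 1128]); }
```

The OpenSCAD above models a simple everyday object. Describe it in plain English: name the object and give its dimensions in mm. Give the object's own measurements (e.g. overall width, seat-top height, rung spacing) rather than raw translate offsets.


A wall 2974 mm long (x), 244 mm thick (y), 2431 mm tall, with a rectangular window opening cut through it. The opening is 1013 mm wide and 1128 mm tall; its sill is at z = 844 mm and its near (−x) edge is 1180 mm from the wall's −x end. The opening passes through the full wall thickness.


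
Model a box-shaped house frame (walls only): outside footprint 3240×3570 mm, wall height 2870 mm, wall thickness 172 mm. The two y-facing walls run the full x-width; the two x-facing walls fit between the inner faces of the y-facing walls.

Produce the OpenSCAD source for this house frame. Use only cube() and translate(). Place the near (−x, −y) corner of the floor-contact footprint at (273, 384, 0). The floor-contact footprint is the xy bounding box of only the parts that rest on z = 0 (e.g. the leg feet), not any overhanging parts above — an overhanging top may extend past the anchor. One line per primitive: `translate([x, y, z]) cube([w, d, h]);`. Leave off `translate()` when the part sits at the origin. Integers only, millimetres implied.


translate([273, 384, 0]) cube([3240, 172, 2870]);
translate([273, 3782, 0]) cube([3240, 172, 2870]);
translate([273, 556, 0]) cube([172, 3226, 2870]);
translate([3341, 556, 0]) cube([172, 3226, 2870]);


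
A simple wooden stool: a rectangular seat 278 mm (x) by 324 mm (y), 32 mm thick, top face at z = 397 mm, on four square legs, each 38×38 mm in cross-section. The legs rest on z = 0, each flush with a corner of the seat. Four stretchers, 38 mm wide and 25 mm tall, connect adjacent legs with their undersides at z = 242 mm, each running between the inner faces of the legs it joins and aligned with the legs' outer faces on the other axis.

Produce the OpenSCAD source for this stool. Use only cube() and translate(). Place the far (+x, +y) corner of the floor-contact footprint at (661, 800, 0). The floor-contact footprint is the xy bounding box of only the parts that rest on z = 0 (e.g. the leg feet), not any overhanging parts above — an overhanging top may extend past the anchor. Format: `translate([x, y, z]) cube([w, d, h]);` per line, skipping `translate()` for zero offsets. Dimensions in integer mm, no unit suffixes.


translate([383, 476, 365]) cube([278, 324, 32]);
translate([383, 476, 0]) cube([38, 38, 365]);
translate([623, 476, 0]) cube([38, 38, 365]);
translate([383, 762, 0]) cube([38, 38, 365]);
translate([623, 762, 0]) cube([38, 38, 365]);
translate([421, 476, 242]) cube([202, 38, 25]);
translate([421, 762, 242]) cube([202, 38, 25]);
translate([383, 514, 242]) cube([38, 248, 25]);
translate([623, 514, 242]) cube([38, 248, 25]);


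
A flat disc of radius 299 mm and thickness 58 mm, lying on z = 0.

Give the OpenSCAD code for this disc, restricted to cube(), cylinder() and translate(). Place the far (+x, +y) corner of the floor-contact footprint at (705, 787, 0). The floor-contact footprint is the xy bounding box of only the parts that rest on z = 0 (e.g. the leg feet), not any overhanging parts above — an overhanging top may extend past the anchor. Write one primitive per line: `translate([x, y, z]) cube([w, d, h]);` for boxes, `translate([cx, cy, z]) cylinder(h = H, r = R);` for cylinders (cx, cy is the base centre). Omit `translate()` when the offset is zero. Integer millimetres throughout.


translate([406, 488, 0]) cylinder(h = 58, r = 299);


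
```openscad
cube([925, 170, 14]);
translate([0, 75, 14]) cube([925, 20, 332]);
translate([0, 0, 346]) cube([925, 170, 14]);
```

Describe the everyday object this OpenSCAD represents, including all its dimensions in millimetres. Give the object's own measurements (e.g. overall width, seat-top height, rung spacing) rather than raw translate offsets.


An I-beam lying along x, 925 mm long. Overall section height 360 mm. Two flanges 170 mm wide (y) and 14 mm thick, one on the floor and one at the top; a web 20 mm thick runs between them, centred on the flange width.


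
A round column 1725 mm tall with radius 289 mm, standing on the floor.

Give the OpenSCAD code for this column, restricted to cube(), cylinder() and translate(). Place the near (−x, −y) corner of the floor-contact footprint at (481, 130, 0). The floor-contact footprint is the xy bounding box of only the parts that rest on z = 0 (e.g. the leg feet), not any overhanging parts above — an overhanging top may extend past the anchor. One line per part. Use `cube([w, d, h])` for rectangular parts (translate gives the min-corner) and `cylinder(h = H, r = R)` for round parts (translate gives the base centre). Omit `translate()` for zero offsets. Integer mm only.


translate([770, 419, 0]) cylinder(h = 1725, r = 289);


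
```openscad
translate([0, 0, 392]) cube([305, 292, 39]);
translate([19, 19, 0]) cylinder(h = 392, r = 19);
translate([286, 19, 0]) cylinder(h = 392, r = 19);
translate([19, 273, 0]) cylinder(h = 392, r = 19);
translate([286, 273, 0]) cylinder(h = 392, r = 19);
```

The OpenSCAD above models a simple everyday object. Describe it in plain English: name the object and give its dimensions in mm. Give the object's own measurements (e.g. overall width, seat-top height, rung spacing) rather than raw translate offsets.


A four-legged stool. The seat is a 305×292×39 mm slab whose top surface is at z = 431 mm; four round legs, each 38 mm in diameter, run from the floor (z = 0) to the underside of the seat, each leg's axis is inset half a diameter from the nearest pair of seat edges (so the leg's bounding box is flush with the corner).


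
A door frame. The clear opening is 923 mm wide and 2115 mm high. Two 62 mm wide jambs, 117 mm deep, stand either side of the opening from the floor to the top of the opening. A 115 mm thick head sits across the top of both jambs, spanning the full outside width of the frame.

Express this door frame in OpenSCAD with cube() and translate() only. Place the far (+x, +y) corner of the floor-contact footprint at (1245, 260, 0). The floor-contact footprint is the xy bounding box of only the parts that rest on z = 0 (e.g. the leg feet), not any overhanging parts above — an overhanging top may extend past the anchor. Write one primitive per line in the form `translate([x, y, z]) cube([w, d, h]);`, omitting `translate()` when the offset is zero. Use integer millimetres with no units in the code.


translate([198, 143, 0]) cube([62, 117, 2115]);
translate([1183, 143, 0]) cube([62, 117, 2115]);
translate([198, 143, 2115]) cube([1047, 117, 115]);


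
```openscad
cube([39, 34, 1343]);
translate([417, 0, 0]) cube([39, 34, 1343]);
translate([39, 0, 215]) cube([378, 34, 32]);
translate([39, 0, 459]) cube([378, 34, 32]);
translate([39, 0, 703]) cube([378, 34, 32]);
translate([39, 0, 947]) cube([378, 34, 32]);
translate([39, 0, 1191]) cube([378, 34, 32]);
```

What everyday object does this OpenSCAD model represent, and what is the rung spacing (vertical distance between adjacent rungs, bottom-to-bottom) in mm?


A ladder. The rung spacing is 244 mm.

Two tall 39×34 posts with 5 short bars between them — a ladder. Adjacent rungs sit at z = 215 and z = 459, so the spacing is 459 − 215 = 244 mm.


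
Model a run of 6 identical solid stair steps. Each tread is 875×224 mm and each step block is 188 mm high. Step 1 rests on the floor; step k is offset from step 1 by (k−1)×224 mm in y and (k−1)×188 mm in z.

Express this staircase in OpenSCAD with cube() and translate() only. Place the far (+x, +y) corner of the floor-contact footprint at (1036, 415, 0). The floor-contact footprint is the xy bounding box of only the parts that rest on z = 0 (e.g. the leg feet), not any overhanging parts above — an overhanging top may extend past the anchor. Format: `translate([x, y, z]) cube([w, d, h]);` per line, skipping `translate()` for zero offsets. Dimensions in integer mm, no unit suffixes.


translate([161, 191, 0]) cube([875, 224, 188]);
translate([161, 415, 188]) cube([875, 224, 188]);
translate([161, 639, 376]) cube([875, 224, 188]);
translate([161, 863, 564]) cube([875, 224, 188]);
translate([161, 1087, 752]) cube([875, 224, 188]);
translate([161, 1311, 940]) cube([875, 224, 188]);


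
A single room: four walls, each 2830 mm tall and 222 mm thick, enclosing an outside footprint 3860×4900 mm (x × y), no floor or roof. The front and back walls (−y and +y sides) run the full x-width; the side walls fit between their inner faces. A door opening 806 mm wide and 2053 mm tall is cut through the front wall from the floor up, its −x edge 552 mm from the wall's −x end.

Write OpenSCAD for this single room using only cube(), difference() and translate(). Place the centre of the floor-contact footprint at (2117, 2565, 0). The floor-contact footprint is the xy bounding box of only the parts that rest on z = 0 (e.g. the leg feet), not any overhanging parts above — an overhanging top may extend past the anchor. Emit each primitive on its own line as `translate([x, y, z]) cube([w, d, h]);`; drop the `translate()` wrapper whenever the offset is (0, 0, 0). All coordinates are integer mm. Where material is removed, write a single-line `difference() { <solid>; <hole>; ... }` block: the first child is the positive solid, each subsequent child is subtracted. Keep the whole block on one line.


difference() { translate([187, 115, 0]) cube([3860, 222, 2830]); translate([739, 115, 0]) cube([806, 222, 2053]); }
translate([187, 4793, 0]) cube([3860, 222, 2830]);
translate([187, 337, 0]) cube([222, 4456, 2830]);
translate([3825, 337, 0]) cube([222, 4456, 2830]);


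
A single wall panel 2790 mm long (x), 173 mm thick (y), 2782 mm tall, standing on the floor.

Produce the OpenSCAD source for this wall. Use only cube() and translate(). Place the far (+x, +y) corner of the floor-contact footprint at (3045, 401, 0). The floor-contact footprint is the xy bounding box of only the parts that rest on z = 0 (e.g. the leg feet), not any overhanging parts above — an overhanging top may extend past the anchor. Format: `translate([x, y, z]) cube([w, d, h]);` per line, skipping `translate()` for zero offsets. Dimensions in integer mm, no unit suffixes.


translate([255, 228, 0]) cube([2790, 173, 2782]);


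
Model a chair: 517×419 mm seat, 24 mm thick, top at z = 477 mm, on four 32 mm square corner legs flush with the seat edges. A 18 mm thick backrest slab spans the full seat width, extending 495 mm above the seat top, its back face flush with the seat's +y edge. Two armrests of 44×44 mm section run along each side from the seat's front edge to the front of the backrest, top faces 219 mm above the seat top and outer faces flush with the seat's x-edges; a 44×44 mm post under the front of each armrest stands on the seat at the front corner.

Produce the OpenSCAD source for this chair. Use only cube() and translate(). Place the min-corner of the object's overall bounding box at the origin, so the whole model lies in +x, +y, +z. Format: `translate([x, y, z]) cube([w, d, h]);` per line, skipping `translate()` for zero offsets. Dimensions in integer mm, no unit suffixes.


translate([0, 0, 453]) cube([517, 419, 24]);
cube([32, 32, 453]);
translate([485, 0, 0]) cube([32, 32, 453]);
translate([0, 387, 0]) cube([32, 32, 453]);
translate([485, 387, 0]) cube([32, 32, 453]);
translate([0, 401, 477]) cube([517, 18, 495]);
translate([0, 0, 652]) cube([44, 401, 44]);
translate([473, 0, 652]) cube([44, 401, 44]);
translate([0, 0, 477]) cube([44, 44, 175]);
translate([473, 0, 477]) cube([44, 44, 175]);


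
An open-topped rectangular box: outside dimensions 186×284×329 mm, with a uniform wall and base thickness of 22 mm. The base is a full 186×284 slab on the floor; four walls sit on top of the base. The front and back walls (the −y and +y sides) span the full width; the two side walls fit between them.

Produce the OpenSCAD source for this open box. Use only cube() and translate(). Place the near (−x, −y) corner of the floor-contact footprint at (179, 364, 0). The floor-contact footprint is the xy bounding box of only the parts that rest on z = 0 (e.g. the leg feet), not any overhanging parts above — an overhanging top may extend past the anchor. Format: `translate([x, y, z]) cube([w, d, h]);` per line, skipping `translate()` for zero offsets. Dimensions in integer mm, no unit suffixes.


translate([179, 364, 0]) cube([186, 284, 22]);
translate([179, 364, 22]) cube([186, 22, 307]);
translate([179, 626, 22]) cube([186, 22, 307]);
translate([179, 386, 22]) cube([22, 240, 307]);
translate([343, 386, 22]) cube([22, 240, 307]);


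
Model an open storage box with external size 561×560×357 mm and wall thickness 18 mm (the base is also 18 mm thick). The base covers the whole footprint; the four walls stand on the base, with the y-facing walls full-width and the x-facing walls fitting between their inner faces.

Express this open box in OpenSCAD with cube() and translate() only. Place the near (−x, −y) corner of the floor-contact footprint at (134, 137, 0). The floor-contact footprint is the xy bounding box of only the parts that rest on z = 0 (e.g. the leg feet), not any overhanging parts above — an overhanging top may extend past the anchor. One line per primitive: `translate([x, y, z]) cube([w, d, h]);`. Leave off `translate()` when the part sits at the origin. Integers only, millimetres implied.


translate([134, 137, 0]) cube([561, 560, 18]);
translate([134, 137, 18]) cube([561, 18, 339]);
translate([134, 679, 18]) cube([561, 18, 339]);
translate([134, 155, 18]) cube([18, 524, 339]);
translate([677, 155, 18]) cube([18, 524, 339]);


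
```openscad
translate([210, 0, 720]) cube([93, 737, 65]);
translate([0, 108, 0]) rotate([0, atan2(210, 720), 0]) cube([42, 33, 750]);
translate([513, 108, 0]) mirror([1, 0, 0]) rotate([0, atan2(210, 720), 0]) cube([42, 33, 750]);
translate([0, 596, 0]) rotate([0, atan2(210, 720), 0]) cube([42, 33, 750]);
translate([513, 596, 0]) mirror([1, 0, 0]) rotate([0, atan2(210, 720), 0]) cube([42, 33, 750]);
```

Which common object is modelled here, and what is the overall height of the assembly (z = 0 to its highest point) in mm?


A sawhorse. The overall height is 785 mm.

A beam across two mirrored pairs of raked legs — a sawhorse. The beam's underside is at z = 720 (matching the legs' vertical rise in atan2(210, 720)) and the beam is 65 mm tall, so its top is at 720 + 65 = 785 mm. The raked legs top out at the beam's underside, so that is the highest point.


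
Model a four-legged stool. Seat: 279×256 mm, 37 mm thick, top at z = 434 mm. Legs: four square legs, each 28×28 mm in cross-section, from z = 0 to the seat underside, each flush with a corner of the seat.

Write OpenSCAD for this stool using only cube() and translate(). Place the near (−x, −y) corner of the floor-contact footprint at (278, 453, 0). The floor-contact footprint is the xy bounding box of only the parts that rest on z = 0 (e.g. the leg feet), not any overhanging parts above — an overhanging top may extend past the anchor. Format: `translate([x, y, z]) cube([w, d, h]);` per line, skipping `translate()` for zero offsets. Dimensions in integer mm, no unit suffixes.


// leg_h = 434 - 37 = 397
translate([278, 453, 397]) cube([279, 256, 37]);
translate([278, 453, 0]) cube([28, 28, 397]);
translate([529, 453, 0]) cube([28, 28, 397]);
translate([278, 681, 0]) cube([28, 28, 397]);
translate([529, 681, 0]) cube([28, 28, 397]);


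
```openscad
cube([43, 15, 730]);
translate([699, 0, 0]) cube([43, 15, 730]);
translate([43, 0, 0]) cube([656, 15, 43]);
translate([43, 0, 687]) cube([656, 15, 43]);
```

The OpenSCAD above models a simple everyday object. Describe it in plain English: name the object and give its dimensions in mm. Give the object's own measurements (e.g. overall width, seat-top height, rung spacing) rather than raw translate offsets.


A rectangular picture frame lying in the x–z plane (depth along y). The opening is 656 mm wide (x) by 644 mm tall (z), surrounded by a border 43 mm wide on all four sides. The frame is 15 mm deep and is made of two full-height vertical stiles with two horizontal rails fitted between them.


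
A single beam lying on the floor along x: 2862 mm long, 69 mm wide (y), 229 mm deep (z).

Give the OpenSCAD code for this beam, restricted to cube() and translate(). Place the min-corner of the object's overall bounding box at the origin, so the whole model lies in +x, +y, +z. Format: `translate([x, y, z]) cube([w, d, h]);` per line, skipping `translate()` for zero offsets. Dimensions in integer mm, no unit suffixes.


cube([2862, 69, 229]);


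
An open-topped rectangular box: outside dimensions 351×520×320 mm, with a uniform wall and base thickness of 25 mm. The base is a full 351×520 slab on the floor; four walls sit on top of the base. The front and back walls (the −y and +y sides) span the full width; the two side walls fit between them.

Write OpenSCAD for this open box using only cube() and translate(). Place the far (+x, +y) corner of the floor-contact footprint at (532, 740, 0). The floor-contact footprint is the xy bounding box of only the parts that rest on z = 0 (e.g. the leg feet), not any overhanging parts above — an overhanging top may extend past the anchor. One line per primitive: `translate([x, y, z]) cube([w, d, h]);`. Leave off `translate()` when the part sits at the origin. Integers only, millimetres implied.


translate([181, 220, 0]) cube([351, 520, 25]);
translate([181, 220, 25]) cube([351, 25, 295]);
translate([181, 715, 25]) cube([351, 25, 295]);
translate([181, 245, 25]) cube([25, 470, 295]);
translate([507, 245, 25]) cube([25, 470, 295]);


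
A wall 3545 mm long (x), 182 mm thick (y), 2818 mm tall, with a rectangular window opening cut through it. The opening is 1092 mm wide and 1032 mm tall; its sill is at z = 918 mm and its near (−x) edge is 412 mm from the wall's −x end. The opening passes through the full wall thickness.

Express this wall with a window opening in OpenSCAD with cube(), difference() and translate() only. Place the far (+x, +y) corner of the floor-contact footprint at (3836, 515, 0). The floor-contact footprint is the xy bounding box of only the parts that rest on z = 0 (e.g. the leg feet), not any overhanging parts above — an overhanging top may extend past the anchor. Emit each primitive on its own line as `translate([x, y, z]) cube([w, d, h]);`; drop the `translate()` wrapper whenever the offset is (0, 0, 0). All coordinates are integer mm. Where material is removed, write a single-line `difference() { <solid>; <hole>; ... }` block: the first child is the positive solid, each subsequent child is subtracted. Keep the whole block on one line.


difference() { translate([291, 333, 0]) cube([3545, 182, 2818]); translate([703, 333, 918]) cube([1092, 182, 1032]); }


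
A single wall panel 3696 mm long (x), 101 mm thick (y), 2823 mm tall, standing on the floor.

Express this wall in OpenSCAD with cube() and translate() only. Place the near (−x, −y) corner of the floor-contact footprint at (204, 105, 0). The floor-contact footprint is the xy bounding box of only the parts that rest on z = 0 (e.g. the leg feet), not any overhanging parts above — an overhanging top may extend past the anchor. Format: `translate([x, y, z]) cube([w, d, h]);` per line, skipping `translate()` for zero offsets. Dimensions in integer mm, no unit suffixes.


translate([204, 105, 0]) cube([3696, 101, 2823]);


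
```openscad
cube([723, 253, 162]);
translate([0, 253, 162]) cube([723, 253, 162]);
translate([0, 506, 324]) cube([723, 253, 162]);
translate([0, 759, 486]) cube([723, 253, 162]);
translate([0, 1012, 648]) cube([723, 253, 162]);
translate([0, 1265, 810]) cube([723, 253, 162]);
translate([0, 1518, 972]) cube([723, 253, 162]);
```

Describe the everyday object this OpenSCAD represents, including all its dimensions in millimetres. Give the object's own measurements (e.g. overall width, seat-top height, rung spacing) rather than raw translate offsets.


A straight staircase of 7 solid steps. Each step is 723 mm wide (x), 253 mm deep (y, the going) and 162 mm tall (the rise). The first step rests on the floor; each subsequent step sits one going further in +y and one rise higher in +z, directly behind and above the previous step with no overlap.


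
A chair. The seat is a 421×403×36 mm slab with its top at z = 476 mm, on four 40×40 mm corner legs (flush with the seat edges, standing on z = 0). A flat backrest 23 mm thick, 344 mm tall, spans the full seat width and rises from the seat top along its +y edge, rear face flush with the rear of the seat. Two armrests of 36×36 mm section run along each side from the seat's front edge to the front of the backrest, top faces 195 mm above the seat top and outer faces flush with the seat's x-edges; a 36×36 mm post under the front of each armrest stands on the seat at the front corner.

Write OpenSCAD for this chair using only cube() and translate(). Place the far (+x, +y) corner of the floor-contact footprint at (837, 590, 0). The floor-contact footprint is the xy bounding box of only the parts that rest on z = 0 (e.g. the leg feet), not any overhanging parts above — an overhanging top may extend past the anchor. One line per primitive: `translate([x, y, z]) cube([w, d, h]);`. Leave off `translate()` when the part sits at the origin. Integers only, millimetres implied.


translate([416, 187, 440]) cube([421, 403, 36]);
translate([416, 187, 0]) cube([40, 40, 440]);
translate([797, 187, 0]) cube([40, 40, 440]);
translate([416, 550, 0]) cube([40, 40, 440]);
translate([797, 550, 0]) cube([40, 40, 440]);
translate([416, 567, 476]) cube([421, 23, 344]);
translate([416, 187, 635]) cube([36, 380, 36]);
translate([801, 187, 635]) cube([36, 380, 36]);
translate([416, 187, 476]) cube([36, 36, 159]);
translate([801, 187, 476]) cube([36, 36, 159]);


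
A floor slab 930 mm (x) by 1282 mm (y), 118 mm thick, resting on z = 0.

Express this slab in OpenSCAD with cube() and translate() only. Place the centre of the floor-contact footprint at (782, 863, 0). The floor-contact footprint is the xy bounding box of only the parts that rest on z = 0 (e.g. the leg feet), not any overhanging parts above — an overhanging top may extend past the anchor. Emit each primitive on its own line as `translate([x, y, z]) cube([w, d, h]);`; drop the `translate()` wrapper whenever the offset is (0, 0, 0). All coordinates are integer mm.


translate([317, 222, 0]) cube([930, 1282, 118]);


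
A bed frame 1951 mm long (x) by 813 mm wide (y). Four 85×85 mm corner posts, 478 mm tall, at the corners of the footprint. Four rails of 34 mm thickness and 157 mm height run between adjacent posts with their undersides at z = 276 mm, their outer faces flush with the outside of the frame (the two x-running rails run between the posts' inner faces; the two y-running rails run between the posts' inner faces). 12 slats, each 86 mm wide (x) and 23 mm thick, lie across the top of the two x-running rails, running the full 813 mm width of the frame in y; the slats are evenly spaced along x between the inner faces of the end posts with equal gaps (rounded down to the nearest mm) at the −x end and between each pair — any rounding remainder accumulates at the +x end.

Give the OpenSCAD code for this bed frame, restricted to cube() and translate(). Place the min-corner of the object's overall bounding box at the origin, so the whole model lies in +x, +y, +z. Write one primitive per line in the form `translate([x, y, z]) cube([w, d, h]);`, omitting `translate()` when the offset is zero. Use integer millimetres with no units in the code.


cube([85, 85, 478]);
translate([0, 728, 0]) cube([85, 85, 478]);
translate([1866, 0, 0]) cube([85, 85, 478]);
translate([1866, 728, 0]) cube([85, 85, 478]);
translate([85, 0, 276]) cube([1781, 34, 157]);
translate([85, 779, 276]) cube([1781, 34, 157]);
translate([0, 85, 276]) cube([34, 643, 157]);
translate([1917, 85, 276]) cube([34, 643, 157]);
translate([142, 0, 433]) cube([86, 813, 23]);
translate([285, 0, 433]) cube([86, 813, 23]);
translate([428, 0, 433]) cube([86, 813, 23]);
translate([571, 0, 433]) cube([86, 813, 23]);
translate([714, 0, 433]) cube([86, 813, 23]);
translate([857, 0, 433]) cube([86, 813, 23]);
translate([1000, 0, 433]) cube([86, 813, 23]);
translate([1143, 0, 433]) cube([86, 813, 23]);
translate([1286, 0, 433]) cube([86, 813, 23]);
translate([1429, 0, 433]) cube([86, 813, 23]);
translate([1572, 0, 433]) cube([86, 813, 23]);
translate([1715, 0, 433]) cube([86, 813, 23]);


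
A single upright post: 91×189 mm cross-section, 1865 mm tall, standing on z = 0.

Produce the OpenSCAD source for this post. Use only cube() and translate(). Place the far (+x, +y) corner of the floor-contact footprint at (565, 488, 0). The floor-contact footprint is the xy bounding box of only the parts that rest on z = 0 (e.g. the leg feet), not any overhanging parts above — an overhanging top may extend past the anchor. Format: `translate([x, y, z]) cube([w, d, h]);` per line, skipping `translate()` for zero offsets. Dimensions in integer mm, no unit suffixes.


translate([474, 299, 0]) cube([91, 189, 1865]);


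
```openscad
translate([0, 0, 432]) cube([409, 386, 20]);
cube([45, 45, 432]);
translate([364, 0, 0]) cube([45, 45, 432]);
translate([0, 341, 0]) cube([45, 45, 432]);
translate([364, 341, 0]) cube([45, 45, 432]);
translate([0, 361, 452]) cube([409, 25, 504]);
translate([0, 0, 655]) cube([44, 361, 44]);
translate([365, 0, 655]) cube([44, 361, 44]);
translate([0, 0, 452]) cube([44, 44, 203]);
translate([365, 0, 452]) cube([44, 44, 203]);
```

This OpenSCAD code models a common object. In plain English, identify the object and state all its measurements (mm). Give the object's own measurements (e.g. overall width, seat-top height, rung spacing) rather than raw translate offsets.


A chair. The seat is a 409×386×20 mm slab with its top at z = 452 mm, on four 45×45 mm corner legs (flush with the seat edges, standing on z = 0). A flat backrest 25 mm thick, 504 mm tall, spans the full seat width and rises from the seat top along its +y edge, rear face flush with the rear of the seat. Two armrests of 44×44 mm section run along each side from the seat's front edge to the front of the backrest, top faces 247 mm above the seat top and outer faces flush with the seat's x-edges; a 44×44 mm post under the front of each armrest stands on the seat at the front corner.


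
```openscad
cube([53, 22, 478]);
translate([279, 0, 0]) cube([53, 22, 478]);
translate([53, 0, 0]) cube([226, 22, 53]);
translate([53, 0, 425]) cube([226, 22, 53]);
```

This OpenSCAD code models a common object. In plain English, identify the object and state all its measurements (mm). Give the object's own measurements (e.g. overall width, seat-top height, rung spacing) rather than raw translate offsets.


A rectangular picture frame lying in the x–z plane (depth along y). The opening is 226 mm wide (x) by 372 mm tall (z), surrounded by a border 53 mm wide on all four sides. The frame is 22 mm deep and is made of two full-height vertical stiles with two horizontal rails fitted between them.


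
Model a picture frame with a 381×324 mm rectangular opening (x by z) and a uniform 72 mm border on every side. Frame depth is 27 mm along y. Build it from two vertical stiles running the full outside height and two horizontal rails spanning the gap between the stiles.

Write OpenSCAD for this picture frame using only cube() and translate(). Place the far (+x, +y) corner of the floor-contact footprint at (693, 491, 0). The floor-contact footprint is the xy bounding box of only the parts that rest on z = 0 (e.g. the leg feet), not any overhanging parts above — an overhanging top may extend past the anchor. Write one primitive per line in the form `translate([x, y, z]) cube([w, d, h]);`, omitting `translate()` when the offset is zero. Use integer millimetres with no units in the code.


translate([168, 464, 0]) cube([72, 27, 468]);
translate([621, 464, 0]) cube([72, 27, 468]);
translate([240, 464, 0]) cube([381, 27, 72]);
translate([240, 464, 396]) cube([381, 27, 72]);


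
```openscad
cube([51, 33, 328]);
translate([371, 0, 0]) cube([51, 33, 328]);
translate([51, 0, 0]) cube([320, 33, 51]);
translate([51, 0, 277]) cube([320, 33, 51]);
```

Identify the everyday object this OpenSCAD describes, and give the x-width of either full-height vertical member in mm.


A picture frame. The border width is 51 mm.

Four thin pieces enclosing a rectangular opening — a picture frame. The two full-height stiles are 328 mm tall; the top rail sits at z = 277 and is 51 mm tall, so the border above the opening is 328 − 277 = 51 mm, matching the stile x-width.


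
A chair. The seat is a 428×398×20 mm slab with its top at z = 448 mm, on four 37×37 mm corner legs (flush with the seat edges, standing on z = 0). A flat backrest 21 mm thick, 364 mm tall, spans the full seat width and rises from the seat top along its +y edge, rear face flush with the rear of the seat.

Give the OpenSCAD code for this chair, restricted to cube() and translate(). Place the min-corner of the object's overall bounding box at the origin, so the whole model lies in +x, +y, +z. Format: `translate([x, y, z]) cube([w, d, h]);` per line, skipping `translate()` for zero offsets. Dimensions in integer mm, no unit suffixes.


translate([0, 0, 428]) cube([428, 398, 20]);
cube([37, 37, 428]);
translate([391, 0, 0]) cube([37, 37, 428]);
translate([0, 361, 0]) cube([37, 37, 428]);
translate([391, 361, 0]) cube([37, 37, 428]);
translate([0, 377, 448]) cube([428, 21, 364]);


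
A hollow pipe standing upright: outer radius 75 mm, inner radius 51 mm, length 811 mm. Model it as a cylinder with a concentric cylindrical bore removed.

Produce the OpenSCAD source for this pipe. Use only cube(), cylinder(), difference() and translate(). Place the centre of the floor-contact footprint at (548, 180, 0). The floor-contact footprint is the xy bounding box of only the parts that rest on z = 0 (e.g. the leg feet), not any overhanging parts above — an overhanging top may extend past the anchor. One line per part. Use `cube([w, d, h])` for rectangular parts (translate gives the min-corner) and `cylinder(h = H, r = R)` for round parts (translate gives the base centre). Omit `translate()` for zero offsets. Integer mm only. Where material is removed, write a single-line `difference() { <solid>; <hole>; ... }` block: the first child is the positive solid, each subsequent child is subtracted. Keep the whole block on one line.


difference() { translate([548, 180, 0]) cylinder(h = 811, r = 75); translate([548, 180, 0]) cylinder(h = 811, r = 51); }


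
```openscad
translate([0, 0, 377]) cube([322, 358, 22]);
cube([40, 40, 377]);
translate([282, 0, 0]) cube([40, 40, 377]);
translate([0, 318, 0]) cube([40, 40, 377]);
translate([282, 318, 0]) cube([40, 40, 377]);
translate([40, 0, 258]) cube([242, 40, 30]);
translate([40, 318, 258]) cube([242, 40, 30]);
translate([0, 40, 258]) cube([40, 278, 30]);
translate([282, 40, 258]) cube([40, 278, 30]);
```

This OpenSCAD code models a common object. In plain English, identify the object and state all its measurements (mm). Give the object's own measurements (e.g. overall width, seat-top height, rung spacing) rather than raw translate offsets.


A four-legged stool. The seat is a 322×358×22 mm slab whose top surface is at z = 399 mm; four square legs, each 40×40 mm in cross-section, run from the floor (z = 0) to the underside of the seat, each flush with a corner of the seat. Four stretchers, 40 mm wide and 30 mm tall, connect adjacent legs with their undersides at z = 258 mm, each running between the inner faces of the legs it joins and aligned with the legs' outer faces on the other axis.
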